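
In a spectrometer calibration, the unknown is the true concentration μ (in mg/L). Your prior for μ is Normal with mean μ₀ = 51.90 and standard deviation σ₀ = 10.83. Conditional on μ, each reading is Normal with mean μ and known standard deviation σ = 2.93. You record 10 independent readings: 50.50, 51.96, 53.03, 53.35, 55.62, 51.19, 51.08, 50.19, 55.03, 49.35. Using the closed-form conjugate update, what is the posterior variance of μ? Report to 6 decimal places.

0.852252

For Normal data with known variance σ², a Normal(μ₀, σ₀²) prior on μ is conjugate. Posterior precision = 1/σ₀² + n/σ²; posterior mean is the precision-weighted average of μ₀ and x̄.
σ₀² = 10.83² = 117.2889, σ² = 2.93² = 8.5849; σ² + n·σ₀² = 8.5849 + 10·117.2889 = 1181.4739.
Posterior precision = 1/σ₀² + n/σ² = 1/117.2889 + 10/8.5849 = (σ² + n·σ₀²)/(σ₀²σ²) = 1181.4739/(117.2889·8.5849); posterior variance σₙ² = σ₀²σ²/(σ² + n·σ₀²) = 117.2889·8.5849/1181.4739 = 0.852252.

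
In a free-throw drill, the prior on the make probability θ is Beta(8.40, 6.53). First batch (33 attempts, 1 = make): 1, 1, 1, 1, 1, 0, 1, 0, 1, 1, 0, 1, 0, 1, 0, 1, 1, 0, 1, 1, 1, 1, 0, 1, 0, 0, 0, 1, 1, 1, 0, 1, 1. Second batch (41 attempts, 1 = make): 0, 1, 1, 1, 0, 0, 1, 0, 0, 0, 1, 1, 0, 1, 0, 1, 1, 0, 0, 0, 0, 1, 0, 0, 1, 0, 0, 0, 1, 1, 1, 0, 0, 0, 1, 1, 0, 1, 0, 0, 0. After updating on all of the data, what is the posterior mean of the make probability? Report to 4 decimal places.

The Beta prior is conjugate to a Binomial/Bernoulli likelihood; the update adds successes to α and failures to β.
After batch 1: Beta(8.40+22, 6.53+11) = Beta(30.40, 17.53).
After batch 2: Beta(30.40+17, 17.53+24) = Beta(47.40, 41.53).
Posterior mean = α/(α+β) = 47.40/88.93 = 0.5330.

0.5330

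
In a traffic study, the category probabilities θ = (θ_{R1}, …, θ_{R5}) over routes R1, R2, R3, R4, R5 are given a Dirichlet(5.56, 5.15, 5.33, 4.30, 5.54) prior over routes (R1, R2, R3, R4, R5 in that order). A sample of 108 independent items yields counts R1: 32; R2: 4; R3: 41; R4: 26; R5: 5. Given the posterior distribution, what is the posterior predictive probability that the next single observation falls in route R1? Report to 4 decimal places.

The Dirichlet prior is conjugate to the Multinomial likelihood: each posterior αⱼ = prior αⱼ + observed count nⱼ.
Posterior concentration: (37.56, 9.15, 46.33, 30.30, 10.54), total = 133.88.
P(next = R1 | data) = α_{R1}/Σα = 0.2805.

0.2805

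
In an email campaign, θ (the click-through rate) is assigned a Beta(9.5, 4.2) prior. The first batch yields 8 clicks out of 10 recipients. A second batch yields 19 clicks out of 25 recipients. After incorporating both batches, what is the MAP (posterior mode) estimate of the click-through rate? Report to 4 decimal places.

The Beta prior is conjugate to a Binomial/Bernoulli likelihood; the update adds successes to α and failures to β.
After batch 1: Beta(9.5+8, 4.2+2) = Beta(17.5, 6.2).
After batch 2: Beta(17.5+19, 6.2+6) = Beta(36.5, 12.2).
Mode of Beta(a,b) for a,b>1 is (a−1)/(a+b−2) = 35.5/46.7 = 0.7602.

0.7602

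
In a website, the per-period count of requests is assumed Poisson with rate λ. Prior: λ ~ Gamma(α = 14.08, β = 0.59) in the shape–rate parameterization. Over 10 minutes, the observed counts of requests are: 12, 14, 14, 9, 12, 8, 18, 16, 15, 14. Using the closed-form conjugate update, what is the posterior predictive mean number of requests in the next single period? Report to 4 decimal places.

13.7941

With a Gamma(shape α, rate β) prior, the Poisson likelihood is conjugate: the posterior is Gamma(α + ΣXᵢ, β + n).
Sum of counts S = 132 over n = 10 minutes.
Posterior: Gamma(α+S, β+n) = Gamma(14.08+132, 0.59+10) = Gamma(146.08, 10.59).
The predictive distribution for one future period is NegBinom with mean α/β = 13.7941.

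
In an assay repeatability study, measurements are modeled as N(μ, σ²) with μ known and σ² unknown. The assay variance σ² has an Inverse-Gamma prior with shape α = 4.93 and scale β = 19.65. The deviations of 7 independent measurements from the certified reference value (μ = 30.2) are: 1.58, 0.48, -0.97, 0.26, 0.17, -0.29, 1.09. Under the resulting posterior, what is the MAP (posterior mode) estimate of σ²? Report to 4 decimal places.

2.3508

With known mean μ and an Inverse-Gamma(α, β) prior on σ², the Normal likelihood is conjugate: posterior is Inv-Gamma(α + n/2, β + Σ(xᵢ−μ)²/2).
Σ(xᵢ−μ)² = (1.58)² + (0.48)² + (-0.97)² + (0.26)² + (0.17)² + (-0.29)² + (1.09)² = 5.0364.
Posterior: Inv-Gamma(4.93 + 7/2, 19.65 + 5.0364/2) = Inv-Gamma(8.43, 22.16820).
Mode = β/(α+1) = 22.16820/9.43 = 2.3508.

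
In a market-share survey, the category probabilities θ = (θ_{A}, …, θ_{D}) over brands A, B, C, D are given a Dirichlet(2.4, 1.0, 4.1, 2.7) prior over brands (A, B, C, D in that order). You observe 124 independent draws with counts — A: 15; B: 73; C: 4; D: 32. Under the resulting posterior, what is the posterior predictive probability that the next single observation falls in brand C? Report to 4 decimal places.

The Dirichlet prior is conjugate to the Multinomial likelihood: each posterior αⱼ = prior αⱼ + observed count nⱼ.
Posterior concentration: (17.4, 74.0, 8.1, 34.7), total = 134.2.
P(next = C | data) = α_{C}/Σα = 0.0604.

0.0604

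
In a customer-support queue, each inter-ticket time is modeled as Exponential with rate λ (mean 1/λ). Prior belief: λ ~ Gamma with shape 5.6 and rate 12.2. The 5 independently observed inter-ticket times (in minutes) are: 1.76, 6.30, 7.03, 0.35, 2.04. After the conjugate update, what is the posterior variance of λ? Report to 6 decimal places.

0.012033

With a Gamma(shape α, rate β) prior on the exponential rate λ, the posterior after n observations with total T = Σxᵢ is Gamma(α+n, β+T).
Sum of observations T = 17.48 minutes; n = 5.
Posterior: Gamma(5.6+5, 12.2+17.48) = Gamma(10.6, 29.68).
Var = α/β² = 0.012033.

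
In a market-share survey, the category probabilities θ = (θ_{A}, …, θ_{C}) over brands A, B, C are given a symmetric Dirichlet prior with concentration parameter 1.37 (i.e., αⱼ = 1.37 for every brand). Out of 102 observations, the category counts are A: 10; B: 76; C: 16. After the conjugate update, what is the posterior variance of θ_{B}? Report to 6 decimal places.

The Dirichlet prior is conjugate to the Multinomial likelihood: each posterior αⱼ = prior αⱼ + observed count nⱼ.
Posterior concentration: (11.37, 77.37, 17.37), total = 106.11.
Var[θ_j] = α_j(Σα−α_j)/((Σα)²(Σα+1)) = 77.37·28.74/(106.11²·107.11) = 0.001844.

0.001844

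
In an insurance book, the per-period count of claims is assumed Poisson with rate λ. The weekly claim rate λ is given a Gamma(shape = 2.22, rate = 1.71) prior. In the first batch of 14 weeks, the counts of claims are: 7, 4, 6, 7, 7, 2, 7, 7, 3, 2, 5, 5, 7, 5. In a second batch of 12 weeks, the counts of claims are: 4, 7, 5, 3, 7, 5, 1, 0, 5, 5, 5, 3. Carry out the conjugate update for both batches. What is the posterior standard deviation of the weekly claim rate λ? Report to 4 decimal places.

0.4054

With a Gamma(shape α, rate β) prior, the Poisson likelihood is conjugate: the posterior is Gamma(α + ΣXᵢ, β + n).
Batch 1: sum of counts S = 74 over n = 14 weeks.
After batch 1: Gamma(α+S, β+n) = Gamma(2.22+74, 1.71+14) = Gamma(76.22, 15.71).
Batch 2: sum of counts S = 50 over n = 12 weeks.
After batch 2: Gamma(α+S, β+n) = Gamma(76.22+50, 15.71+12) = Gamma(126.22, 27.71).
SD = √α/β = √126.22/27.71 = 0.4054.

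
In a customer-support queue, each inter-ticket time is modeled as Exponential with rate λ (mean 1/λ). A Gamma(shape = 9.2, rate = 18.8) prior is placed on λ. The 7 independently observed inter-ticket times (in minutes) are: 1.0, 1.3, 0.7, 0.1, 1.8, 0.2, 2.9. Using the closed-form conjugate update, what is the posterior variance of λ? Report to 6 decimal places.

With a Gamma(shape α, rate β) prior on the exponential rate λ, the posterior after n observations with total T = Σxᵢ is Gamma(α+n, β+T).
Sum of observations T = 8.0 minutes; n = 7.
Posterior: Gamma(9.2+7, 18.8+8.0) = Gamma(16.2, 26.8).
Var = α/β² = 0.022555.

0.022555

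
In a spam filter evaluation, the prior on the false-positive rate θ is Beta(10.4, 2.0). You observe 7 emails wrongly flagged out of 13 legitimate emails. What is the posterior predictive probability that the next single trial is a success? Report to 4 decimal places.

0.6850

The Beta prior is conjugate to a Binomial/Bernoulli likelihood; the update adds successes to α and failures to β.
Posterior: Beta(α+k, β+n−k) = Beta(10.4+7, 2.0+6) = Beta(17.4, 8.0).
For a single future Bernoulli trial, P(success | data) = α/(α+β) = 0.6850.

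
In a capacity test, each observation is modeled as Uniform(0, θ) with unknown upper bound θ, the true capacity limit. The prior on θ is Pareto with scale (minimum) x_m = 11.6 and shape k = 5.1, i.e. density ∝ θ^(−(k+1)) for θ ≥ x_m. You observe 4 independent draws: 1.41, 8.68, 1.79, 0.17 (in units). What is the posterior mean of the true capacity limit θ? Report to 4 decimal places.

13.0321

A Pareto(scale x_m, shape k) prior on the upper bound θ of Uniform(0, θ) is conjugate: posterior is Pareto(max(x_m, max xᵢ), k + n).
Sample maximum = 8.68; prior scale x_m = 11.6 → posterior scale = max = 11.60.
Posterior shape = 5.1 + 4 = 9.1.
E[θ|data] = k·x_m/(k−1) = 9.1·11.60/8.1 = 13.0321.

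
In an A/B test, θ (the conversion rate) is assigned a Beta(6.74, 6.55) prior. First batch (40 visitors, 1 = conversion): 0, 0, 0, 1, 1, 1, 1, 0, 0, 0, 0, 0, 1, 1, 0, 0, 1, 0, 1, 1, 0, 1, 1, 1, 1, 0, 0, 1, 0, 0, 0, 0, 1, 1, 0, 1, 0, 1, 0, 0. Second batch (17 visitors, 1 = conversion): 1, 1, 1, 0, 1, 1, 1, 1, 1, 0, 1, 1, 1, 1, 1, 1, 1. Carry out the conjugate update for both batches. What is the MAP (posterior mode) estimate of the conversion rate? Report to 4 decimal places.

The Beta prior is conjugate to a Binomial/Bernoulli likelihood; the update adds successes to α and failures to β.
After batch 1: Beta(6.74+18, 6.55+22) = Beta(24.74, 28.55).
After batch 2: Beta(24.74+15, 28.55+2) = Beta(39.74, 30.55).
Mode of Beta(a,b) for a,b>1 is (a−1)/(a+b−2) = 38.74/68.29 = 0.5673.

0.5673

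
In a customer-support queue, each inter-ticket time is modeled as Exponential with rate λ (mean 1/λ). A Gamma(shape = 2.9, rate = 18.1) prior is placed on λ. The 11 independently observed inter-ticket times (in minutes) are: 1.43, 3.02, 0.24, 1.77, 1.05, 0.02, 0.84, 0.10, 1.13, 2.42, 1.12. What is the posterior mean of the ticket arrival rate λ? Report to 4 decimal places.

With a Gamma(shape α, rate β) prior on the exponential rate λ, the posterior after n observations with total T = Σxᵢ is Gamma(α+n, β+T).
Sum of observations T = 13.14 minutes; n = 11.
Posterior: Gamma(2.9+11, 18.1+13.14) = Gamma(13.9, 31.24).
Posterior mean of λ = α/β = 13.9/31.24 = 0.4449.

0.4449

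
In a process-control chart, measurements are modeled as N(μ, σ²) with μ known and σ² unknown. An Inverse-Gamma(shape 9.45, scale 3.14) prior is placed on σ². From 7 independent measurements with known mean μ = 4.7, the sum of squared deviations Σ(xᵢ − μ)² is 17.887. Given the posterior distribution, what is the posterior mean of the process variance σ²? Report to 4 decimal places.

1.0112

With known mean μ and an Inverse-Gamma(α, β) prior on σ², the Normal likelihood is conjugate: posterior is Inv-Gamma(α + n/2, β + Σ(xᵢ−μ)²/2).
Posterior: Inv-Gamma(9.45 + 7/2, 3.14 + 17.887/2) = Inv-Gamma(12.95, 12.0835).
E[σ²|data] = β/(α−1) = 12.0835/11.95 = 1.0112.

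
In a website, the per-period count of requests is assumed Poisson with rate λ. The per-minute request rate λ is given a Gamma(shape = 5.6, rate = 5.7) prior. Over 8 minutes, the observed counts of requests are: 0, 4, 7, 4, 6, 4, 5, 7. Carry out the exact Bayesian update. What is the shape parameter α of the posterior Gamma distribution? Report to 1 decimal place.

With a Gamma(shape α, rate β) prior, the Poisson likelihood is conjugate: the posterior is Gamma(α + ΣXᵢ, β + n).
Sum of counts S = 37 over n = 8 minutes.
Posterior: Gamma(α+S, β+n) = Gamma(5.6+37, 5.7+8) = Gamma(42.6, 13.7).
Posterior α = 42.6.

42.6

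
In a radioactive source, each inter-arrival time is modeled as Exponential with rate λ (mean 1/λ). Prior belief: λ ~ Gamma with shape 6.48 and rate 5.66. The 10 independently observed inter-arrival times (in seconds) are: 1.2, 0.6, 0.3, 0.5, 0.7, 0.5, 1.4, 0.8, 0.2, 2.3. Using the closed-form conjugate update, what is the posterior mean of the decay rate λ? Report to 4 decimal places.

1.1638

With a Gamma(shape α, rate β) prior on the exponential rate λ, the posterior after n observations with total T = Σxᵢ is Gamma(α+n, β+T).
Sum of observations T = 8.5 seconds; n = 10.
Posterior: Gamma(6.48+10, 5.66+8.5) = Gamma(16.48, 14.16).
Posterior mean of λ = α/β = 16.48/14.16 = 1.1638.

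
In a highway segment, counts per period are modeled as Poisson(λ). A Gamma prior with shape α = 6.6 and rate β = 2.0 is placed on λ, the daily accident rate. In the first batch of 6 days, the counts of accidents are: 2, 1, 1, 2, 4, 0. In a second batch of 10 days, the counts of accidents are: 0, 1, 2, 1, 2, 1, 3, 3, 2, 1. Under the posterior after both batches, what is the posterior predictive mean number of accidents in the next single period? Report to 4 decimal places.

1.8111

With a Gamma(shape α, rate β) prior, the Poisson likelihood is conjugate: the posterior is Gamma(α + ΣXᵢ, β + n).
Batch 1: sum of counts S = 10 over n = 6 days.
After batch 1: Gamma(α+S, β+n) = Gamma(6.6+10, 2.0+6) = Gamma(16.6, 8.0).
Batch 2: sum of counts S = 16 over n = 10 days.
After batch 2: Gamma(α+S, β+n) = Gamma(16.6+16, 8.0+10) = Gamma(32.6, 18.0).
The predictive distribution for one future period is NegBinom with mean α/β = 1.8111.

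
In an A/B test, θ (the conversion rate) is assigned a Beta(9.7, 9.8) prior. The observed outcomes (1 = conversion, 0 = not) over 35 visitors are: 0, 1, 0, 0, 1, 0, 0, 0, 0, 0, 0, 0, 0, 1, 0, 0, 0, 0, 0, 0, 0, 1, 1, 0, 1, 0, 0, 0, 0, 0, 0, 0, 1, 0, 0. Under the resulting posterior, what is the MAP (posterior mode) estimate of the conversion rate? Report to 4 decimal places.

0.2990

The Beta prior is conjugate to a Binomial/Bernoulli likelihood; the update adds successes to α and failures to β.
Posterior: Beta(α+k, β+n−k) = Beta(9.7+7, 9.8+28) = Beta(16.7, 37.8).
Mode of Beta(a,b) for a,b>1 is (a−1)/(a+b−2) = 15.7/52.5 = 0.2990.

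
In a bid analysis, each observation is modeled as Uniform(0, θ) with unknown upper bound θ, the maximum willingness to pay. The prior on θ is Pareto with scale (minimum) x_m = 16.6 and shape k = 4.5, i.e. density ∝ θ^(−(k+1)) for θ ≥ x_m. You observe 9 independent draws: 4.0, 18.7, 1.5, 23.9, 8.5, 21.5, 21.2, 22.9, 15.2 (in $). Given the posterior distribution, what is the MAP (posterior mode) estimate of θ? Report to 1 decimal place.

A Pareto(scale x_m, shape k) prior on the upper bound θ of Uniform(0, θ) is conjugate: posterior is Pareto(max(x_m, max xᵢ), k + n).
Sample maximum = 23.9; prior scale x_m = 16.6 → posterior scale = max = 23.9.
Posterior shape = 4.5 + 9 = 13.5.
The Pareto density is decreasing on [x_m, ∞), so the mode is x_m = 23.9.

23.9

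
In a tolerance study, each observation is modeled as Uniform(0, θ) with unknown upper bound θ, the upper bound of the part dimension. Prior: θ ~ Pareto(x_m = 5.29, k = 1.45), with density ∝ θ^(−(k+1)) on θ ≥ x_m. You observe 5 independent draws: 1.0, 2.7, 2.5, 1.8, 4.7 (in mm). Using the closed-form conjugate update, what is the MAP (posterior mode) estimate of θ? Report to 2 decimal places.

A Pareto(scale x_m, shape k) prior on the upper bound θ of Uniform(0, θ) is conjugate: posterior is Pareto(max(x_m, max xᵢ), k + n).
Sample maximum = 4.7; prior scale x_m = 5.29 → posterior scale = max = 5.29.
Posterior shape = 1.45 + 5 = 6.45.
The Pareto density is decreasing on [x_m, ∞), so the mode is x_m = 5.29.

5.29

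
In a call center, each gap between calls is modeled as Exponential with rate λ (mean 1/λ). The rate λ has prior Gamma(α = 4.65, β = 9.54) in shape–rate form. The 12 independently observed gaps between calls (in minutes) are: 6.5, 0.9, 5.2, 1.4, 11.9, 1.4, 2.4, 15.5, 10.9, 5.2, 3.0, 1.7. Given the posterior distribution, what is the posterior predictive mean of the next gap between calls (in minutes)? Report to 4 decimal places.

With a Gamma(shape α, rate β) prior on the exponential rate λ, the posterior after n observations with total T = Σxᵢ is Gamma(α+n, β+T).
Sum of observations T = 66.0 minutes; n = 12.
Posterior: Gamma(4.65+12, 9.54+66.0) = Gamma(16.65, 75.54).
The predictive distribution for the next observation is Lomax; its mean is β/(α−1) = 75.54/15.65 = 4.8268.

4.8268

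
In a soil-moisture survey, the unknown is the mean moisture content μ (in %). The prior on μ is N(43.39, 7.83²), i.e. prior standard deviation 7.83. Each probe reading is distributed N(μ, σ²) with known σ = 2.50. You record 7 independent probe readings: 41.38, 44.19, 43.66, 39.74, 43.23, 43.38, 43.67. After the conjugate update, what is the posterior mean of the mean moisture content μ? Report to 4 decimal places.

For Normal data with known variance σ², a Normal(μ₀, σ₀²) prior on μ is conjugate. Posterior precision = 1/σ₀² + n/σ²; posterior mean is the precision-weighted average of μ₀ and x̄.
Σxᵢ = 41.38 + 44.19 + 43.66 + 39.74 + 43.23 + 43.38 + 43.67 = 299.25, so n·x̄ = 299.25.
σ₀² = 7.83² = 61.3089, σ² = 2.50² = 6.25; σ² + n·σ₀² = 6.25 + 7·61.3089 = 435.4123.
Posterior mean = (μ₀/σ₀² + n·x̄/σ²)/(1/σ₀² + n/σ²) = (σ²·μ₀ + σ₀²·n·x̄)/(σ² + n·σ₀²) = (6.25·43.39 + 61.3089·299.25)/435.4123 = 18617.875825/435.4123 = 42.7592.

42.7592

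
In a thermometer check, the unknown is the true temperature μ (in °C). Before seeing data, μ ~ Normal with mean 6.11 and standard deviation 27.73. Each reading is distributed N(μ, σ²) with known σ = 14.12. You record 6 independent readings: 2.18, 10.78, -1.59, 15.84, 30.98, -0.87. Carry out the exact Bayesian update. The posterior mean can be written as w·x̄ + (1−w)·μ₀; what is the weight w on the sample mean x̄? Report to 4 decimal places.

0.9586

For Normal data with known variance σ², a Normal(μ₀, σ₀²) prior on μ is conjugate. Posterior precision = 1/σ₀² + n/σ²; posterior mean is the precision-weighted average of μ₀ and x̄.
σ₀² = 27.73² = 768.9529, σ² = 14.12² = 199.3744. Prior precision 1/σ₀² = 1/768.9529; data precision n/σ² = 6/199.3744.
w = (n/σ²)/(1/σ₀² + n/σ²) = n·σ₀²/(σ² + n·σ₀²) = 6·768.9529/(199.3744 + 6·768.9529) = 4613.7174/4813.0918 = 0.9586.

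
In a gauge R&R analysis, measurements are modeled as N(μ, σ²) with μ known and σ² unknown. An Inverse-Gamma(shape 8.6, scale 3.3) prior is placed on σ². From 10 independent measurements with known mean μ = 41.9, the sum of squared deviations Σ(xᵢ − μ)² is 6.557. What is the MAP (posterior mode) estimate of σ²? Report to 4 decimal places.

With known mean μ and an Inverse-Gamma(α, β) prior on σ², the Normal likelihood is conjugate: posterior is Inv-Gamma(α + n/2, β + Σ(xᵢ−μ)²/2).
Posterior: Inv-Gamma(8.6 + 10/2, 3.3 + 6.557/2) = Inv-Gamma(13.60, 6.5785).
Mode = β/(α+1) = 6.5785/14.60 = 0.4506.

0.4506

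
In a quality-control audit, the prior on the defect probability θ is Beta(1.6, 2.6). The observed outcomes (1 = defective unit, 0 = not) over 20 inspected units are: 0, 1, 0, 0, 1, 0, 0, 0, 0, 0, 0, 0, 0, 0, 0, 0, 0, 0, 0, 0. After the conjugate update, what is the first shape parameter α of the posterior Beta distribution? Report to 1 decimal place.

The Beta prior is conjugate to a Binomial/Bernoulli likelihood; the update adds successes to α and failures to β.
Posterior: Beta(α+k, β+n−k) = Beta(1.6+2, 2.6+18) = Beta(3.6, 20.6).
Posterior α = 3.6.

3.6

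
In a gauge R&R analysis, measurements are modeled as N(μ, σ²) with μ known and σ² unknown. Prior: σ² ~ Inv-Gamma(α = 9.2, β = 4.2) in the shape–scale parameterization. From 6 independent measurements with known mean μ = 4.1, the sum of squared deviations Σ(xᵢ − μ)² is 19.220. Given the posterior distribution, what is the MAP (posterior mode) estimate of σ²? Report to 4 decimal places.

With known mean μ and an Inverse-Gamma(α, β) prior on σ², the Normal likelihood is conjugate: posterior is Inv-Gamma(α + n/2, β + Σ(xᵢ−μ)²/2).
Posterior: Inv-Gamma(9.2 + 6/2, 4.2 + 19.220/2) = Inv-Gamma(12.20, 13.8100).
Mode = β/(α+1) = 13.8100/13.20 = 1.0462.

1.0462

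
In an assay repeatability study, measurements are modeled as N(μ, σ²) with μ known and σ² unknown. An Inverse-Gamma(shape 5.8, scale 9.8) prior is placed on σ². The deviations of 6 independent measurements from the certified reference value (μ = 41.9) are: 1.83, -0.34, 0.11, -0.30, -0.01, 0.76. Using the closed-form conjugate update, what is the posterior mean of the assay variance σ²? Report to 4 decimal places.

1.5221

With known mean μ and an Inverse-Gamma(α, β) prior on σ², the Normal likelihood is conjugate: posterior is Inv-Gamma(α + n/2, β + Σ(xᵢ−μ)²/2).
Σ(xᵢ−μ)² = (1.83)² + (-0.34)² + (0.11)² + (-0.30)² + (-0.01)² + (0.76)² = 4.1443.
Posterior: Inv-Gamma(5.8 + 6/2, 9.8 + 4.1443/2) = Inv-Gamma(8.80, 11.87215).
E[σ²|data] = β/(α−1) = 11.87215/7.80 = 1.5221.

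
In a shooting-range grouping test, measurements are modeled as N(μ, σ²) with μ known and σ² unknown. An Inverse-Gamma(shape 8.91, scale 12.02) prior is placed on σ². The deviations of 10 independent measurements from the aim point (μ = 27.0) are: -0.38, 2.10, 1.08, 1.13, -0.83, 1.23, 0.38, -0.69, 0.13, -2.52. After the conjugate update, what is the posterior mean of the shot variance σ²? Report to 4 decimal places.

1.5580

With known mean μ and an Inverse-Gamma(α, β) prior on σ², the Normal likelihood is conjugate: posterior is Inv-Gamma(α + n/2, β + Σ(xᵢ−μ)²/2).
Σ(xᵢ−μ)² = (-0.38)² + (2.10)² + (1.08)² + (1.13)² + (-0.83)² + (1.23)² + (0.38)² + (-0.69)² + (0.13)² + (-2.52)² = 16.1873.
Posterior: Inv-Gamma(8.91 + 10/2, 12.02 + 16.1873/2) = Inv-Gamma(13.91, 20.11365).
E[σ²|data] = β/(α−1) = 20.11365/12.91 = 1.5580.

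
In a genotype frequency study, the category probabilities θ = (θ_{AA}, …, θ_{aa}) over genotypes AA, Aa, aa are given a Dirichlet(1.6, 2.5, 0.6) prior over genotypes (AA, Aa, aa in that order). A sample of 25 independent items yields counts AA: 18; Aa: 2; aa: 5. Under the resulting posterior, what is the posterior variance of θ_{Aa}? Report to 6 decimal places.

The Dirichlet prior is conjugate to the Multinomial likelihood: each posterior αⱼ = prior αⱼ + observed count nⱼ.
Posterior concentration: (19.6, 4.5, 5.6), total = 29.7.
Var[θ_j] = α_j(Σα−α_j)/((Σα)²(Σα+1)) = 4.5·25.2/(29.7²·30.7) = 0.004188.

0.004188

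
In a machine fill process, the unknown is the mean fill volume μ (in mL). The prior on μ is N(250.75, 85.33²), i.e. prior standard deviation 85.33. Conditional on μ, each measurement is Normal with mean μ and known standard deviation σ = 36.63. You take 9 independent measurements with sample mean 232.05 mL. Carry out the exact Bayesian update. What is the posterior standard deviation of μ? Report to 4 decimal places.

For Normal data with known variance σ², a Normal(μ₀, σ₀²) prior on μ is conjugate. Posterior precision = 1/σ₀² + n/σ²; posterior mean is the precision-weighted average of μ₀ and x̄.
σ₀² = 85.33² = 7281.2089, σ² = 36.63² = 1341.7569; σ² + n·σ₀² = 1341.7569 + 9·7281.2089 = 66872.637.
Posterior precision = 1/σ₀² + n/σ² = 1/7281.2089 + 9/1341.7569 = (σ² + n·σ₀²)/(σ₀²σ²) = 66872.637/(7281.2089·1341.7569); posterior variance σₙ² = σ₀²σ²/(σ² + n·σ₀²) = 7281.2089·1341.7569/66872.637 = 146.092822.
Posterior SD = √σₙ² = √(7281.2089·1341.7569/66872.637) = 12.0869.

12.0869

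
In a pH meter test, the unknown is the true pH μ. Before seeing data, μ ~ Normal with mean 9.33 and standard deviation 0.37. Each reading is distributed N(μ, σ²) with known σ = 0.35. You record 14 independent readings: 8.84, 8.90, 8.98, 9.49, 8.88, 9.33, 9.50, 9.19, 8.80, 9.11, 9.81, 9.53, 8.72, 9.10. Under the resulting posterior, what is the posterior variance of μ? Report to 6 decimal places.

For Normal data with known variance σ², a Normal(μ₀, σ₀²) prior on μ is conjugate. Posterior precision = 1/σ₀² + n/σ²; posterior mean is the precision-weighted average of μ₀ and x̄.
σ₀² = 0.37² = 0.1369, σ² = 0.35² = 0.1225; σ² + n·σ₀² = 0.1225 + 14·0.1369 = 2.0391.
Posterior precision = 1/σ₀² + n/σ² = 1/0.1369 + 14/0.1225 = (σ² + n·σ₀²)/(σ₀²σ²) = 2.0391/(0.1369·0.1225); posterior variance σₙ² = σ₀²σ²/(σ² + n·σ₀²) = 0.1369·0.1225/2.0391 = 0.008224.

0.008224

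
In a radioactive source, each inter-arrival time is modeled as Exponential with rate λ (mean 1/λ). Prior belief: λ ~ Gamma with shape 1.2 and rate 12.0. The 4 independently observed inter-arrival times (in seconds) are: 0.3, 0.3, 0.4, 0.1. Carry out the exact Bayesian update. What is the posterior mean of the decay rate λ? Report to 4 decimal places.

With a Gamma(shape α, rate β) prior on the exponential rate λ, the posterior after n observations with total T = Σxᵢ is Gamma(α+n, β+T).
Sum of observations T = 1.1 seconds; n = 4.
Posterior: Gamma(1.2+4, 12.0+1.1) = Gamma(5.2, 13.1).
Posterior mean of λ = α/β = 5.2/13.1 = 0.3969.

0.3969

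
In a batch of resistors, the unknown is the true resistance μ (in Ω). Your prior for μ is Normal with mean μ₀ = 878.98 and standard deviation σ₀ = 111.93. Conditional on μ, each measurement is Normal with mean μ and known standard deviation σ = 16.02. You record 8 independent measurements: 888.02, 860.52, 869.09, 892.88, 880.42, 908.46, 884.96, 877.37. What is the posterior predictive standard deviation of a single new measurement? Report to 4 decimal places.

For Normal data with known variance σ², a Normal(μ₀, σ₀²) prior on μ is conjugate. Posterior precision = 1/σ₀² + n/σ²; posterior mean is the precision-weighted average of μ₀ and x̄.
σ₀² = 111.93² = 12528.3249, σ² = 16.02² = 256.6404; σ² + n·σ₀² = 256.6404 + 8·12528.3249 = 100483.2396.
Posterior precision = 1/σ₀² + n/σ² = 1/12528.3249 + 8/256.6404 = (σ² + n·σ₀²)/(σ₀²σ²) = 100483.2396/(12528.3249·256.6404); posterior variance σₙ² = σ₀²σ²/(σ² + n·σ₀²) = 12528.3249·256.6404/100483.2396 = 31.998116.
Predictive variance for one new observation = σₙ² + σ² = 12528.3249·256.6404/100483.2396 + 256.6404 = σ²·(σ₀² + 100483.2396)/100483.2396 = 256.6404·113011.5645/100483.2396 = 288.638516; SD = √(256.6404·113011.5645/100483.2396) = 16.9894.

16.9894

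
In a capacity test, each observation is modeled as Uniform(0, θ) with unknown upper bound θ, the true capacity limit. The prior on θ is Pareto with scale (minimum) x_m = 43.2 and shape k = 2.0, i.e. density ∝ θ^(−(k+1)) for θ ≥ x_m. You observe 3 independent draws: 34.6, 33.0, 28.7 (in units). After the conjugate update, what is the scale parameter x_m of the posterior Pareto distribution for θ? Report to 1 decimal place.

43.2

A Pareto(scale x_m, shape k) prior on the upper bound θ of Uniform(0, θ) is conjugate: posterior is Pareto(max(x_m, max xᵢ), k + n).
Sample maximum = 34.6; prior scale x_m = 43.2 → posterior scale = max = 43.2.
Posterior shape = 2.0 + 3 = 5.0.
Posterior scale x_m = 43.2.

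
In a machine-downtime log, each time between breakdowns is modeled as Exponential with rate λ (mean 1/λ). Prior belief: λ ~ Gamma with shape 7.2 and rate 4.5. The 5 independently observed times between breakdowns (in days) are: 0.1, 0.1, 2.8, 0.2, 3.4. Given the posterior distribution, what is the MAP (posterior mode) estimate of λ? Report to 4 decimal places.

With a Gamma(shape α, rate β) prior on the exponential rate λ, the posterior after n observations with total T = Σxᵢ is Gamma(α+n, β+T).
Sum of observations T = 6.6 days; n = 5.
Posterior: Gamma(7.2+5, 4.5+6.6) = Gamma(12.2, 11.1).
Mode = (α−1)/β = 1.0090.

1.0090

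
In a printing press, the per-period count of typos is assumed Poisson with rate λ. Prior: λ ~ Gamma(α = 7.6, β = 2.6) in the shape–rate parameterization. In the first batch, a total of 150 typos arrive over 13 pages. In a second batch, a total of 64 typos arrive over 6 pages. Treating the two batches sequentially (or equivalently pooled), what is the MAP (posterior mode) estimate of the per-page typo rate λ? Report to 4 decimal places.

10.2130

With a Gamma(shape α, rate β) prior, the Poisson likelihood is conjugate: the posterior is Gamma(α + ΣXᵢ, β + n).
After batch 1: Gamma(α+S, β+n) = Gamma(7.6+150, 2.6+13) = Gamma(157.6, 15.6).
After batch 2: Gamma(α+S, β+n) = Gamma(157.6+64, 15.6+6) = Gamma(221.6, 21.6).
Mode of Gamma(α,β) for α≥1 is (α−1)/β = 220.6/21.6 = 10.2130.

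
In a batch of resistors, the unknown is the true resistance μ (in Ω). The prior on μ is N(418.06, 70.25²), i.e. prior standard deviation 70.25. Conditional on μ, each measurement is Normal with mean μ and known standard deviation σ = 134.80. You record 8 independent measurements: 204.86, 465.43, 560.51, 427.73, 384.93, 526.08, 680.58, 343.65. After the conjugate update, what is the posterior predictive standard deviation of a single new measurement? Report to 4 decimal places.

For Normal data with known variance σ², a Normal(μ₀, σ₀²) prior on μ is conjugate. Posterior precision = 1/σ₀² + n/σ²; posterior mean is the precision-weighted average of μ₀ and x̄.
σ₀² = 70.25² = 4935.0625, σ² = 134.80² = 18171.04; σ² + n·σ₀² = 18171.04 + 8·4935.0625 = 57651.54.
Posterior precision = 1/σ₀² + n/σ² = 1/4935.0625 + 8/18171.04 = (σ² + n·σ₀²)/(σ₀²σ²) = 57651.54/(4935.0625·18171.04); posterior variance σₙ² = σ₀²σ²/(σ² + n·σ₀²) = 4935.0625·18171.04/57651.54 = 1555.469604.
Predictive variance for one new observation = σₙ² + σ² = 4935.0625·18171.04/57651.54 + 18171.04 = σ²·(σ₀² + 57651.54)/57651.54 = 18171.04·62586.6025/57651.54 = 19726.509604; SD = √(18171.04·62586.6025/57651.54) = 140.4511.

140.4511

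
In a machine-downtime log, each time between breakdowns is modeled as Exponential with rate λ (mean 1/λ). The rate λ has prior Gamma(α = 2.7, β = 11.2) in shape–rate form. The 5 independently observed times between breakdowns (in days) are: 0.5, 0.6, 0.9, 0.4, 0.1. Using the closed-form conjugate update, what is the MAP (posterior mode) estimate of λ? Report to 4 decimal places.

0.4891

With a Gamma(shape α, rate β) prior on the exponential rate λ, the posterior after n observations with total T = Σxᵢ is Gamma(α+n, β+T).
Sum of observations T = 2.5 days; n = 5.
Posterior: Gamma(2.7+5, 11.2+2.5) = Gamma(7.7, 13.7).
Mode = (α−1)/β = 0.4891.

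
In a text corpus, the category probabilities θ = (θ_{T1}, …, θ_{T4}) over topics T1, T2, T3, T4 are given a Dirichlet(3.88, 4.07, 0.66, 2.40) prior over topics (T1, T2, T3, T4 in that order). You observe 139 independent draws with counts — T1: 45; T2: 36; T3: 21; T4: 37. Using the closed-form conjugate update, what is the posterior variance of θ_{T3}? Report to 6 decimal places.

The Dirichlet prior is conjugate to the Multinomial likelihood: each posterior αⱼ = prior αⱼ + observed count nⱼ.
Posterior concentration: (48.88, 40.07, 21.66, 39.40), total = 150.01.
Var[θ_j] = α_j(Σα−α_j)/((Σα)²(Σα+1)) = 21.66·128.35/(150.01²·151.01) = 0.000818.

0.000818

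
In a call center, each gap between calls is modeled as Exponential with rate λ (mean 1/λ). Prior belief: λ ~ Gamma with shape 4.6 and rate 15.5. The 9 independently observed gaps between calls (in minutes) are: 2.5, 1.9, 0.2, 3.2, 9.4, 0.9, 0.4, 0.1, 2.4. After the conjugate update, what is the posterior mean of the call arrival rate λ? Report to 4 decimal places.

With a Gamma(shape α, rate β) prior on the exponential rate λ, the posterior after n observations with total T = Σxᵢ is Gamma(α+n, β+T).
Sum of observations T = 21.0 minutes; n = 9.
Posterior: Gamma(4.6+9, 15.5+21.0) = Gamma(13.6, 36.5).
Posterior mean of λ = α/β = 13.6/36.5 = 0.3726.

0.3726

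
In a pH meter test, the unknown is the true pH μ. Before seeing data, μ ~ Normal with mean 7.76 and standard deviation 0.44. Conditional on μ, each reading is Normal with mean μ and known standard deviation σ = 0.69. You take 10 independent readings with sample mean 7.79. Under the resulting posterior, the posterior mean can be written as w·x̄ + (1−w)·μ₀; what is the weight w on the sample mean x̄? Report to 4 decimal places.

0.8026

For Normal data with known variance σ², a Normal(μ₀, σ₀²) prior on μ is conjugate. Posterior precision = 1/σ₀² + n/σ²; posterior mean is the precision-weighted average of μ₀ and x̄.
σ₀² = 0.44² = 0.1936, σ² = 0.69² = 0.4761. Prior precision 1/σ₀² = 1/0.1936; data precision n/σ² = 10/0.4761.
w = (n/σ²)/(1/σ₀² + n/σ²) = n·σ₀²/(σ² + n·σ₀²) = 10·0.1936/(0.4761 + 10·0.1936) = 1.936/2.4121 = 0.8026.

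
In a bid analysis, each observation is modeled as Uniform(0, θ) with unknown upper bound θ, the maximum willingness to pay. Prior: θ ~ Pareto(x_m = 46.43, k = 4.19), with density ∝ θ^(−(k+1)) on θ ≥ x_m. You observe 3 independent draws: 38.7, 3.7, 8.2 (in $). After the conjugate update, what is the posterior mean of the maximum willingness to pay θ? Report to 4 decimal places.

A Pareto(scale x_m, shape k) prior on the upper bound θ of Uniform(0, θ) is conjugate: posterior is Pareto(max(x_m, max xᵢ), k + n).
Sample maximum = 38.7; prior scale x_m = 46.43 → posterior scale = max = 46.43.
Posterior shape = 4.19 + 3 = 7.19.
E[θ|data] = k·x_m/(k−1) = 7.19·46.43/6.19 = 53.9308.

53.9308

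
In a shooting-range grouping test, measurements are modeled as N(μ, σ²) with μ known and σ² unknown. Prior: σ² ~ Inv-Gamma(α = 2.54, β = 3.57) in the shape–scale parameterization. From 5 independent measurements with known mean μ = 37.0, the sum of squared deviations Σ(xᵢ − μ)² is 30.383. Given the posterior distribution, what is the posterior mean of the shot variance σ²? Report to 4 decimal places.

4.6439

With known mean μ and an Inverse-Gamma(α, β) prior on σ², the Normal likelihood is conjugate: posterior is Inv-Gamma(α + n/2, β + Σ(xᵢ−μ)²/2).
Posterior: Inv-Gamma(2.54 + 5/2, 3.57 + 30.383/2) = Inv-Gamma(5.04, 18.7615).
E[σ²|data] = β/(α−1) = 18.7615/4.04 = 4.6439.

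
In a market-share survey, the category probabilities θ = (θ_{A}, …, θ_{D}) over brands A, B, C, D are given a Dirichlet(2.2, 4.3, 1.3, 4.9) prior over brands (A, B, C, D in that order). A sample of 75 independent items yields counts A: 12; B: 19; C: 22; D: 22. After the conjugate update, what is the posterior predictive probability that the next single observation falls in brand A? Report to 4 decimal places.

0.1619

The Dirichlet prior is conjugate to the Multinomial likelihood: each posterior αⱼ = prior αⱼ + observed count nⱼ.
Posterior concentration: (14.2, 23.3, 23.3, 26.9), total = 87.7.
P(next = A | data) = α_{A}/Σα = 0.1619.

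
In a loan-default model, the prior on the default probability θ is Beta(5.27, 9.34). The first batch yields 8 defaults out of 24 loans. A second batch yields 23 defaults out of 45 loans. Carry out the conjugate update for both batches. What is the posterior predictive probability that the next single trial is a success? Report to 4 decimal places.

0.4338

The Beta prior is conjugate to a Binomial/Bernoulli likelihood; the update adds successes to α and failures to β.
After batch 1: Beta(5.27+8, 9.34+16) = Beta(13.27, 25.34).
After batch 2: Beta(13.27+23, 25.34+22) = Beta(36.27, 47.34).
For a single future Bernoulli trial, P(success | data) = α/(α+β) = 0.4338.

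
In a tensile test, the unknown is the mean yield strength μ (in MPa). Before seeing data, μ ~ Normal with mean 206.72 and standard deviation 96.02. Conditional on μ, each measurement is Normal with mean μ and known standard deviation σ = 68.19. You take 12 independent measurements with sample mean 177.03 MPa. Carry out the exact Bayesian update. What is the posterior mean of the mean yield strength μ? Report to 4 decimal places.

For Normal data with known variance σ², a Normal(μ₀, σ₀²) prior on μ is conjugate. Posterior precision = 1/σ₀² + n/σ²; posterior mean is the precision-weighted average of μ₀ and x̄.
n·x̄ = 12·177.03 = 2124.36.
σ₀² = 96.02² = 9219.8404, σ² = 68.19² = 4649.8761; σ² + n·σ₀² = 4649.8761 + 12·9219.8404 = 115287.9609.
Posterior mean = (μ₀/σ₀² + n·x̄/σ²)/(1/σ₀² + n/σ²) = (σ²·μ₀ + σ₀²·n·x̄)/(σ² + n·σ₀²) = (4649.8761·206.72 + 9219.8404·2124.36)/115287.9609 = 20547482.539536/115287.9609 = 178.2275.

178.2275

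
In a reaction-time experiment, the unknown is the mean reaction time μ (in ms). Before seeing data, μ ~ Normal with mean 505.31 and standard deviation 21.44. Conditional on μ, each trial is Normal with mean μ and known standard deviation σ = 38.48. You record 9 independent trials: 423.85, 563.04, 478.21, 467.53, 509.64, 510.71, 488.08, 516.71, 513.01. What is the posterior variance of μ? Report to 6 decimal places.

For Normal data with known variance σ², a Normal(μ₀, σ₀²) prior on μ is conjugate. Posterior precision = 1/σ₀² + n/σ²; posterior mean is the precision-weighted average of μ₀ and x̄.
σ₀² = 21.44² = 459.6736, σ² = 38.48² = 1480.7104; σ² + n·σ₀² = 1480.7104 + 9·459.6736 = 5617.7728.
Posterior precision = 1/σ₀² + n/σ² = 1/459.6736 + 9/1480.7104 = (σ² + n·σ₀²)/(σ₀²σ²) = 5617.7728/(459.6736·1480.7104); posterior variance σₙ² = σ₀²σ²/(σ² + n·σ₀²) = 459.6736·1480.7104/5617.7728 = 121.158955.

121.158955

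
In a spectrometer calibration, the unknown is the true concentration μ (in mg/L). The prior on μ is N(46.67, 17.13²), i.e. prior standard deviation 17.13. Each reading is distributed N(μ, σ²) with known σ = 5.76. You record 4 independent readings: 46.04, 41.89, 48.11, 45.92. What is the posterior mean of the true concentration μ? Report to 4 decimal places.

45.5224

For Normal data with known variance σ², a Normal(μ₀, σ₀²) prior on μ is conjugate. Posterior precision = 1/σ₀² + n/σ²; posterior mean is the precision-weighted average of μ₀ and x̄.
Σxᵢ = 46.04 + 41.89 + 48.11 + 45.92 = 181.96, so n·x̄ = 181.96.
σ₀² = 17.13² = 293.4369, σ² = 5.76² = 33.1776; σ² + n·σ₀² = 33.1776 + 4·293.4369 = 1206.9252.
Posterior mean = (μ₀/σ₀² + n·x̄/σ²)/(1/σ₀² + n/σ²) = (σ²·μ₀ + σ₀²·n·x̄)/(σ² + n·σ₀²) = (33.1776·46.67 + 293.4369·181.96)/1206.9252 = 54942.176916/1206.9252 = 45.5224.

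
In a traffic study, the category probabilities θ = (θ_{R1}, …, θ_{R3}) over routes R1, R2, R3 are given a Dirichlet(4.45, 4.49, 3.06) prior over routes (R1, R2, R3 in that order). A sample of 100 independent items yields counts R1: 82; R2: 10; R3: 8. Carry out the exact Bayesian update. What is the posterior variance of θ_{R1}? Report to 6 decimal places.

0.001558

The Dirichlet prior is conjugate to the Multinomial likelihood: each posterior αⱼ = prior αⱼ + observed count nⱼ.
Posterior concentration: (86.45, 14.49, 11.06), total = 112.00.
Var[θ_j] = α_j(Σα−α_j)/((Σα)²(Σα+1)) = 86.45·25.55/(112.00²·113.00) = 0.001558.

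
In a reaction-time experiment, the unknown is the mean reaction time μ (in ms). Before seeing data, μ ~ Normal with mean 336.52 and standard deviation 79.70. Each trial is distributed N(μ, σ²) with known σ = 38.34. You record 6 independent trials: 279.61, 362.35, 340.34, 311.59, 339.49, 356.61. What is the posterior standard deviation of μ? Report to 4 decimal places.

15.3589

For Normal data with known variance σ², a Normal(μ₀, σ₀²) prior on μ is conjugate. Posterior precision = 1/σ₀² + n/σ²; posterior mean is the precision-weighted average of μ₀ and x̄.
σ₀² = 79.70² = 6352.09, σ² = 38.34² = 1469.9556; σ² + n·σ₀² = 1469.9556 + 6·6352.09 = 39582.4956.
Posterior precision = 1/σ₀² + n/σ² = 1/6352.09 + 6/1469.9556 = (σ² + n·σ₀²)/(σ₀²σ²) = 39582.4956/(6352.09·1469.9556); posterior variance σₙ² = σ₀²σ²/(σ² + n·σ₀²) = 6352.09·1469.9556/39582.4956 = 235.894431.
Posterior SD = √σₙ² = √(6352.09·1469.9556/39582.4956) = 15.3589.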